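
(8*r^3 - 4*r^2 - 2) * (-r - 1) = -8*r^4 - 4*r^3 + 4*r^2 + 2*r + 2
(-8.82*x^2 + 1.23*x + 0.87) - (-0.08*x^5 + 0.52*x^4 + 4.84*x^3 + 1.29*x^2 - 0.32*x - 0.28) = 0.08*x^5 - 0.52*x^4 - 4.84*x^3 - 10.11*x^2 + 1.55*x + 1.15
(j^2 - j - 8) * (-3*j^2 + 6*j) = -3*j^4 + 9*j^3 + 18*j^2 - 48*j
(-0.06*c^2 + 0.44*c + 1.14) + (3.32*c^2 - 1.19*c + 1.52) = 3.26*c^2 - 0.75*c + 2.66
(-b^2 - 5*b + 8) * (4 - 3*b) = 3*b^3 + 11*b^2 - 44*b + 32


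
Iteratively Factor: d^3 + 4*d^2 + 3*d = (d + 1)*(d^2 + 3*d) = (d + 1)*(d + 3)*(d)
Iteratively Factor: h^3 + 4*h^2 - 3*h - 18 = (h - 2)*(h^2 + 6*h + 9) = (h - 2)*(h + 3)*(h + 3)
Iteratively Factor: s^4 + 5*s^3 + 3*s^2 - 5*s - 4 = (s + 1)*(s^3 + 4*s^2 - s - 4) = (s + 1)^2*(s^2 + 3*s - 4) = (s + 1)^2*(s + 4)*(s - 1)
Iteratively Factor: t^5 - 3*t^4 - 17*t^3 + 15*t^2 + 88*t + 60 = (t + 2)*(t^4 - 5*t^3 - 7*t^2 + 29*t + 30) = (t + 2)^2*(t^3 - 7*t^2 + 7*t + 15) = (t + 1)*(t + 2)^2*(t^2 - 8*t + 15) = (t - 5)*(t + 1)*(t + 2)^2*(t - 3)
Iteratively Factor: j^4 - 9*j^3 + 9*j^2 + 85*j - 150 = (j - 5)*(j^3 - 4*j^2 - 11*j + 30) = (j - 5)^2*(j^2 + j - 6) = (j - 5)^2*(j - 2)*(j + 3)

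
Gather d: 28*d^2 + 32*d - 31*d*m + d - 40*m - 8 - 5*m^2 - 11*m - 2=28*d^2 + d*(33 - 31*m) - 5*m^2 - 51*m - 10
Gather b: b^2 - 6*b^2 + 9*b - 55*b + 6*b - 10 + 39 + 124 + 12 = -5*b^2 - 40*b + 165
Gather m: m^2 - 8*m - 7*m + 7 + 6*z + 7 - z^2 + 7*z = m^2 - 15*m - z^2 + 13*z + 14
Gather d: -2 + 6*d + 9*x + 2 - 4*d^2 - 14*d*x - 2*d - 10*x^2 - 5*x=-4*d^2 + d*(4 - 14*x) - 10*x^2 + 4*x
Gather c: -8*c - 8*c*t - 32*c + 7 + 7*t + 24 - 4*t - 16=c*(-8*t - 40) + 3*t + 15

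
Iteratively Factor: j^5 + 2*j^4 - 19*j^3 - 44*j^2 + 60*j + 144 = (j + 2)*(j^4 - 19*j^2 - 6*j + 72) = (j + 2)*(j + 3)*(j^3 - 3*j^2 - 10*j + 24) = (j + 2)*(j + 3)^2*(j^2 - 6*j + 8) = (j - 4)*(j + 2)*(j + 3)^2*(j - 2)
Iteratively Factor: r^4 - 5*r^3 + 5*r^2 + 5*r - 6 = (r + 1)*(r^3 - 6*r^2 + 11*r - 6) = (r - 2)*(r + 1)*(r^2 - 4*r + 3) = (r - 3)*(r - 2)*(r + 1)*(r - 1)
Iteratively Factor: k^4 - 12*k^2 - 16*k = (k)*(k^3 - 12*k - 16) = k*(k + 2)*(k^2 - 2*k - 8) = k*(k + 2)^2*(k - 4)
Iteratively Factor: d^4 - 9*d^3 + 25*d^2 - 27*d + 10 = (d - 1)*(d^3 - 8*d^2 + 17*d - 10) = (d - 1)^2*(d^2 - 7*d + 10) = (d - 5)*(d - 1)^2*(d - 2)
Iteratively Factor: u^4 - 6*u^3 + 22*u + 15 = (u + 1)*(u^3 - 7*u^2 + 7*u + 15) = (u - 5)*(u + 1)*(u^2 - 2*u - 3) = (u - 5)*(u + 1)^2*(u - 3)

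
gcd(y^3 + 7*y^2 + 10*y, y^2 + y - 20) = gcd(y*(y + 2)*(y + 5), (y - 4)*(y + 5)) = y + 5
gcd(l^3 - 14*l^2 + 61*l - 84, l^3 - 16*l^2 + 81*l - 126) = l^2 - 10*l + 21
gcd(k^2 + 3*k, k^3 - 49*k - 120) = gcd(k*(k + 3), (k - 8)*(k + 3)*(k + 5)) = k + 3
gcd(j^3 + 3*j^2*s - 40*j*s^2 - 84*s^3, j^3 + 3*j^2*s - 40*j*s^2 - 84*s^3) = -j^3 - 3*j^2*s + 40*j*s^2 + 84*s^3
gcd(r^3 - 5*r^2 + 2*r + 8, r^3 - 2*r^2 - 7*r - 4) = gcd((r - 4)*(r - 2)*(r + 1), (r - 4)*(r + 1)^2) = r^2 - 3*r - 4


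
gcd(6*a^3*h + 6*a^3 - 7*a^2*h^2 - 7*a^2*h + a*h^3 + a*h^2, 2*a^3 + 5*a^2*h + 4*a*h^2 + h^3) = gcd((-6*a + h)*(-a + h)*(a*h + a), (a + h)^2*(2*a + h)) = 1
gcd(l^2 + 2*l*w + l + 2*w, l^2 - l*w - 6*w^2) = l + 2*w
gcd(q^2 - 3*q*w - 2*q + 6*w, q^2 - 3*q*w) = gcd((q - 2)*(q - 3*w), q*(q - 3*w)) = q - 3*w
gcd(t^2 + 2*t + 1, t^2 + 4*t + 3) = t + 1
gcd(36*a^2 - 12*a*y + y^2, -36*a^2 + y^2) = -6*a + y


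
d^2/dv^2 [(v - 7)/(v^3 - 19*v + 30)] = 2*((v - 7)*(3*v^2 - 19)^2 + (-3*v^2 - 3*v*(v - 7) + 19)*(v^3 - 19*v + 30))/(v^3 - 19*v + 30)^3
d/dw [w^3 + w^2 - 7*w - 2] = 3*w^2 + 2*w - 7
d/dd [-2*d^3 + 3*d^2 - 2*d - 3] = -6*d^2 + 6*d - 2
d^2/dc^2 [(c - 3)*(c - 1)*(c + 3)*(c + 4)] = 12*c^2 + 18*c - 26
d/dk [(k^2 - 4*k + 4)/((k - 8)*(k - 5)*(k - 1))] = (-k^4 + 8*k^3 - 15*k^2 + 32*k - 52)/(k^6 - 28*k^5 + 302*k^4 - 1564*k^3 + 3929*k^2 - 4240*k + 1600)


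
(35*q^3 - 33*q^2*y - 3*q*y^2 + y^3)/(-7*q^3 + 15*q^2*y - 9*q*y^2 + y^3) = (5*q + y)/(-q + y)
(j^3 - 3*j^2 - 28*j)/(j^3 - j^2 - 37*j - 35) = j*(j + 4)/(j^2 + 6*j + 5)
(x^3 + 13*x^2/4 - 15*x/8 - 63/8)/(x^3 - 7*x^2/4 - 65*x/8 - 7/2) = (2*x^2 + 3*x - 9)/(2*x^2 - 7*x - 4)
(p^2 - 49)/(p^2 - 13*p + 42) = (p + 7)/(p - 6)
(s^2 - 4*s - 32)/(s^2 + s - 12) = (s - 8)/(s - 3)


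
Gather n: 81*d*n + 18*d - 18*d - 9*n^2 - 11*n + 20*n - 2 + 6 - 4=-9*n^2 + n*(81*d + 9)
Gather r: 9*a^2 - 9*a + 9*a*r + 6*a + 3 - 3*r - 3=9*a^2 - 3*a + r*(9*a - 3)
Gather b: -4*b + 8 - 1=7 - 4*b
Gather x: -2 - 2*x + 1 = -2*x - 1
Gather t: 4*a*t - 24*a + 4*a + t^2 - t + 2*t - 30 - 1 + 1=-20*a + t^2 + t*(4*a + 1) - 30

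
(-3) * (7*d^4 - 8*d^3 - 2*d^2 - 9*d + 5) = -21*d^4 + 24*d^3 + 6*d^2 + 27*d - 15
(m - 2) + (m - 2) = 2*m - 4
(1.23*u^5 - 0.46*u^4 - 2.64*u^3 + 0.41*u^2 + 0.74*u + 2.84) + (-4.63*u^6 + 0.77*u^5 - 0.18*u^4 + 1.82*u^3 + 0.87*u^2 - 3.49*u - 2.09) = -4.63*u^6 + 2.0*u^5 - 0.64*u^4 - 0.82*u^3 + 1.28*u^2 - 2.75*u + 0.75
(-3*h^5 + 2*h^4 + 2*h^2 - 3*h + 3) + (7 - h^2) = -3*h^5 + 2*h^4 + h^2 - 3*h + 10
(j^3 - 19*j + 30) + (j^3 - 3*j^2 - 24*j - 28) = 2*j^3 - 3*j^2 - 43*j + 2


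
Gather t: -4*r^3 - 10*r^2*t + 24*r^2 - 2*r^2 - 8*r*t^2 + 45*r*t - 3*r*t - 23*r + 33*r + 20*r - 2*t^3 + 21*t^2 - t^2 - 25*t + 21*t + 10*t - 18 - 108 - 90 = -4*r^3 + 22*r^2 + 30*r - 2*t^3 + t^2*(20 - 8*r) + t*(-10*r^2 + 42*r + 6) - 216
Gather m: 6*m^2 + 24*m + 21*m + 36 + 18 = 6*m^2 + 45*m + 54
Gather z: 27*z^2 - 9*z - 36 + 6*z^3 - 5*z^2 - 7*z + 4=6*z^3 + 22*z^2 - 16*z - 32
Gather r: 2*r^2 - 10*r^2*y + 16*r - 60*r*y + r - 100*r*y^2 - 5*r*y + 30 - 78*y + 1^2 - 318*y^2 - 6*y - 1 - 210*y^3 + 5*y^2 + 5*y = r^2*(2 - 10*y) + r*(-100*y^2 - 65*y + 17) - 210*y^3 - 313*y^2 - 79*y + 30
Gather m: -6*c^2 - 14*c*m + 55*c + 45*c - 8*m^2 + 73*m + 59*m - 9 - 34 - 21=-6*c^2 + 100*c - 8*m^2 + m*(132 - 14*c) - 64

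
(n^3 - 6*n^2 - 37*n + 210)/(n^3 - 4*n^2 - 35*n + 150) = (n - 7)/(n - 5)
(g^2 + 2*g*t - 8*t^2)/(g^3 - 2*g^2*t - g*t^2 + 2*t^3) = (-g - 4*t)/(-g^2 + t^2)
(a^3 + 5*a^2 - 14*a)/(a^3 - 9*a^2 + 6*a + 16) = a*(a + 7)/(a^2 - 7*a - 8)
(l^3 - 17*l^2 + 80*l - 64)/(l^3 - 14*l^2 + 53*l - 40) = (l - 8)/(l - 5)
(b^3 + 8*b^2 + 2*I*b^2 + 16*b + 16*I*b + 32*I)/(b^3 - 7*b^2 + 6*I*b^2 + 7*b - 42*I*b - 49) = (b^3 + b^2*(8 + 2*I) + b*(16 + 16*I) + 32*I)/(b^3 + b^2*(-7 + 6*I) + b*(7 - 42*I) - 49)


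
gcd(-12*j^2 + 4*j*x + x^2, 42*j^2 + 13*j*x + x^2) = 6*j + x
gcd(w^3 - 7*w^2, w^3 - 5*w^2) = w^2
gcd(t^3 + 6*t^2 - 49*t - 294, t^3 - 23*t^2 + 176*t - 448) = t - 7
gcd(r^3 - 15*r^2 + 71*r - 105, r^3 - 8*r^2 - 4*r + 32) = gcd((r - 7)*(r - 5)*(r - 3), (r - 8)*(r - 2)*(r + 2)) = 1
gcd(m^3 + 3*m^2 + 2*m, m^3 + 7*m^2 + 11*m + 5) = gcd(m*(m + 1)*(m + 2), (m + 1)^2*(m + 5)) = m + 1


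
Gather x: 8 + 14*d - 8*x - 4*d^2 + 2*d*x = -4*d^2 + 14*d + x*(2*d - 8) + 8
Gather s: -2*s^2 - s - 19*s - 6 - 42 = -2*s^2 - 20*s - 48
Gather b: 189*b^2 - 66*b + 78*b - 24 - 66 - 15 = 189*b^2 + 12*b - 105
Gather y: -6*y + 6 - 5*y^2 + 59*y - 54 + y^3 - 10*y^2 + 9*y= y^3 - 15*y^2 + 62*y - 48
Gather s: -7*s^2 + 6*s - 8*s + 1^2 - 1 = -7*s^2 - 2*s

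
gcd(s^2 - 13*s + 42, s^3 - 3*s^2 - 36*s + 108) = s - 6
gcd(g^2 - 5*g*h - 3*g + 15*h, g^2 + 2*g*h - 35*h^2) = g - 5*h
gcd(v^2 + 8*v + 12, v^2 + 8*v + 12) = v^2 + 8*v + 12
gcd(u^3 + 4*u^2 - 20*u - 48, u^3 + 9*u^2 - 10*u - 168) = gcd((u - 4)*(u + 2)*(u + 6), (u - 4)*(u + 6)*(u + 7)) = u^2 + 2*u - 24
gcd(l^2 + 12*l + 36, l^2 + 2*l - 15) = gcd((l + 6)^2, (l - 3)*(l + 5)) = 1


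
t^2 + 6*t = t*(t + 6)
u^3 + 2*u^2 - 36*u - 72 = (u - 6)*(u + 2)*(u + 6)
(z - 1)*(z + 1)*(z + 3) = z^3 + 3*z^2 - z - 3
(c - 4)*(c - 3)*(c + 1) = c^3 - 6*c^2 + 5*c + 12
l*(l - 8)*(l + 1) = l^3 - 7*l^2 - 8*l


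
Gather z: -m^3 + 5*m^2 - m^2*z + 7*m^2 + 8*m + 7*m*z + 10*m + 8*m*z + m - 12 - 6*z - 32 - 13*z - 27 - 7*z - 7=-m^3 + 12*m^2 + 19*m + z*(-m^2 + 15*m - 26) - 78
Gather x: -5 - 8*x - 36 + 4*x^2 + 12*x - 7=4*x^2 + 4*x - 48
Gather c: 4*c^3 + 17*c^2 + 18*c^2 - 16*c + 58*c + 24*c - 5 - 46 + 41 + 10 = 4*c^3 + 35*c^2 + 66*c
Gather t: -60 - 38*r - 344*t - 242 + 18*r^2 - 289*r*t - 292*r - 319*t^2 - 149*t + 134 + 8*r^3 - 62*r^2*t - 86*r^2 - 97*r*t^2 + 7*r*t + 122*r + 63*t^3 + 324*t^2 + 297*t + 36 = 8*r^3 - 68*r^2 - 208*r + 63*t^3 + t^2*(5 - 97*r) + t*(-62*r^2 - 282*r - 196) - 132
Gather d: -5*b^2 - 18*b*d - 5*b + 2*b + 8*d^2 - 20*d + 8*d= -5*b^2 - 3*b + 8*d^2 + d*(-18*b - 12)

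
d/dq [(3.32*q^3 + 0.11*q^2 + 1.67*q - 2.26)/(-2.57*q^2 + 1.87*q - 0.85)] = (-8.5324*q^4 + 12.4168*q^3 - 3.9684*q^2 - 11.8034*q + 2.8067)/(6.6049*q^4 - 9.6118*q^3 + 7.8659*q^2 - 3.179*q + 0.7225)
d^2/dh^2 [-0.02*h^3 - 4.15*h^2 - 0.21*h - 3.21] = -0.12*h - 8.3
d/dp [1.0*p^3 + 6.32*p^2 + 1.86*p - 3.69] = 3.0*p^2 + 12.64*p + 1.86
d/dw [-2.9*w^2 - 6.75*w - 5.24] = -5.8*w - 6.75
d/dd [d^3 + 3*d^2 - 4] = 3*d*(d + 2)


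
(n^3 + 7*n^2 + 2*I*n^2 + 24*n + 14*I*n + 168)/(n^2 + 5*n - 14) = (n^2 + 2*I*n + 24)/(n - 2)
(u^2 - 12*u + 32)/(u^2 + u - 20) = (u - 8)/(u + 5)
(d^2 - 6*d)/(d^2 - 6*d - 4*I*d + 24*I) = d/(d - 4*I)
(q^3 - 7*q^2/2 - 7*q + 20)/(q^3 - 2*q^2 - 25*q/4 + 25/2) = 2*(q - 4)/(2*q - 5)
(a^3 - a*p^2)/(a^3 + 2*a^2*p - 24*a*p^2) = (a^2 - p^2)/(a^2 + 2*a*p - 24*p^2)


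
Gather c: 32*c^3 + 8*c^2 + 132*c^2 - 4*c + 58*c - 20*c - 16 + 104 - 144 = 32*c^3 + 140*c^2 + 34*c - 56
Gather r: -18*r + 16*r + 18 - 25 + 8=1 - 2*r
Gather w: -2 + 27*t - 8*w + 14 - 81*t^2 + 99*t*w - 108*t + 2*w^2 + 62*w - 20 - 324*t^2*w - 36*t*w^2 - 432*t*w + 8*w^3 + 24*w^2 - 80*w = -81*t^2 - 81*t + 8*w^3 + w^2*(26 - 36*t) + w*(-324*t^2 - 333*t - 26) - 8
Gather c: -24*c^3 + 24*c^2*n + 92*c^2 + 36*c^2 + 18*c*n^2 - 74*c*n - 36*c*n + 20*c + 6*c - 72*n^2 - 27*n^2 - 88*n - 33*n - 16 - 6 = -24*c^3 + c^2*(24*n + 128) + c*(18*n^2 - 110*n + 26) - 99*n^2 - 121*n - 22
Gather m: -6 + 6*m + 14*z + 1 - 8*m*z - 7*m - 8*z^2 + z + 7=m*(-8*z - 1) - 8*z^2 + 15*z + 2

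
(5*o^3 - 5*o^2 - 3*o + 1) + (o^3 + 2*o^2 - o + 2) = 6*o^3 - 3*o^2 - 4*o + 3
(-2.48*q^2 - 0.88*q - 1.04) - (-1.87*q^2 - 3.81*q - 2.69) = -0.61*q^2 + 2.93*q + 1.65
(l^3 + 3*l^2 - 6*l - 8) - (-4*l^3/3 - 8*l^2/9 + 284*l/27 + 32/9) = 7*l^3/3 + 35*l^2/9 - 446*l/27 - 104/9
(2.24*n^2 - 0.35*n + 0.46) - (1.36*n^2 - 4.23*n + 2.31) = 0.88*n^2 + 3.88*n - 1.85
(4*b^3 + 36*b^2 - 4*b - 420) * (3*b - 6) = 12*b^4 + 84*b^3 - 228*b^2 - 1236*b + 2520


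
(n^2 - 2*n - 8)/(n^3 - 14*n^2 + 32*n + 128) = (n - 4)/(n^2 - 16*n + 64)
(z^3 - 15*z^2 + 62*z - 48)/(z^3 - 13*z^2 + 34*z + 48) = (z - 1)/(z + 1)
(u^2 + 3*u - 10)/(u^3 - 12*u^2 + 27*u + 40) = (u^2 + 3*u - 10)/(u^3 - 12*u^2 + 27*u + 40)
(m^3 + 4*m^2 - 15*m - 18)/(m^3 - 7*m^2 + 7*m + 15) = (m + 6)/(m - 5)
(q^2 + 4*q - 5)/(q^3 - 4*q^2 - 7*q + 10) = (q + 5)/(q^2 - 3*q - 10)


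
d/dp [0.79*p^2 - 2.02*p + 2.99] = 1.58*p - 2.02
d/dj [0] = 0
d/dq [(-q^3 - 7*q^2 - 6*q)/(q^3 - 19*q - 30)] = (7*q^4 + 50*q^3 + 223*q^2 + 420*q + 180)/(q^6 - 38*q^4 - 60*q^3 + 361*q^2 + 1140*q + 900)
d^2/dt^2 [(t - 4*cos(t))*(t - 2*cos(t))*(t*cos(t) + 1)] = -t^3*cos(t) - 6*t^2*sin(t) + 12*t^2*cos(2*t) + 24*t*sin(2*t) + 6*t*cos(t) - 18*t*cos(3*t) - 12*sin(3*t) - 22*cos(2*t) - 4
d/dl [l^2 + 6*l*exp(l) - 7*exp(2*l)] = 6*l*exp(l) + 2*l - 14*exp(2*l) + 6*exp(l)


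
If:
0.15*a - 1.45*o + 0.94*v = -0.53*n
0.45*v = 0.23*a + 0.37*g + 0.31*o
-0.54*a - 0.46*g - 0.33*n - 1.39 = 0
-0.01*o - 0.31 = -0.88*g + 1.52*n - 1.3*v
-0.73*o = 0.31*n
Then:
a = -6.77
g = 3.88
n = 1.46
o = -0.62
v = -0.69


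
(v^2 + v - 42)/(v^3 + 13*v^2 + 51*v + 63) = (v - 6)/(v^2 + 6*v + 9)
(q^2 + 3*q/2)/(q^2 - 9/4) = 2*q/(2*q - 3)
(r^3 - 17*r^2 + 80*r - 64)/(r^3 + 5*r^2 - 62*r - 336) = (r^2 - 9*r + 8)/(r^2 + 13*r + 42)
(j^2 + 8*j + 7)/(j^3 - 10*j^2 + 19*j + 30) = (j + 7)/(j^2 - 11*j + 30)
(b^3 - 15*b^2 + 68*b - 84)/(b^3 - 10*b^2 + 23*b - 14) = (b - 6)/(b - 1)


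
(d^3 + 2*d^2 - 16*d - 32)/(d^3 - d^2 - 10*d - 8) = (d + 4)/(d + 1)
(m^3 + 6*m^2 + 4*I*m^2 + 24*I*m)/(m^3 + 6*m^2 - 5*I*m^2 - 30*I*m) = (m + 4*I)/(m - 5*I)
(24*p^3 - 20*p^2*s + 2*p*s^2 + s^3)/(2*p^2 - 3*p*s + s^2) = (12*p^2 - 4*p*s - s^2)/(p - s)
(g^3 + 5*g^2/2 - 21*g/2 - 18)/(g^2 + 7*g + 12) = (2*g^2 - 3*g - 9)/(2*(g + 3))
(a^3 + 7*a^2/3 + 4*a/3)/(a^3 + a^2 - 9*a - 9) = a*(3*a + 4)/(3*(a^2 - 9))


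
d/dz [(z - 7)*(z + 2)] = 2*z - 5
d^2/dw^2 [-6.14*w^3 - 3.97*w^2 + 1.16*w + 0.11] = -36.84*w - 7.94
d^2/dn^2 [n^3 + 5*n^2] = 6*n + 10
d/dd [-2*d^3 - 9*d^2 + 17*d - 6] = -6*d^2 - 18*d + 17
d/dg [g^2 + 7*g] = 2*g + 7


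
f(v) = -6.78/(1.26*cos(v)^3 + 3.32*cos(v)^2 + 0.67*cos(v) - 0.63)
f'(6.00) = 1.14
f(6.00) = -1.62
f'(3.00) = 3.86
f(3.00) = -9.19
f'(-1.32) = 290.89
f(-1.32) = 28.25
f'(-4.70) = -9.81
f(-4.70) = 10.63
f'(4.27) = -54.68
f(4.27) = 16.65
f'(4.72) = 12.52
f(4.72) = 10.85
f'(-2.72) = -19.44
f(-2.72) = -11.99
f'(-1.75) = -6.19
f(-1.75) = 10.41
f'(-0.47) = 2.41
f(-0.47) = -1.94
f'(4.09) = -524.28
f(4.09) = 47.78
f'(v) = -6.78*(3.78*sin(v)*cos(v)^2 + 6.64*sin(v)*cos(v) + 0.67*sin(v))/(1.26*cos(v)^3 + 3.32*cos(v)^2 + 0.67*cos(v) - 0.63)^2 = (25.6284*sin(v)^2 - 45.0192*cos(v) - 30.171)*sin(v)/(1.26*cos(v)^3 + 3.32*cos(v)^2 + 0.67*cos(v) - 0.63)^2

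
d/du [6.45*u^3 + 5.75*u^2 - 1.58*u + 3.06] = 19.35*u^2 + 11.5*u - 1.58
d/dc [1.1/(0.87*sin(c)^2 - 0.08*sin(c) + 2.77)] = (0.088 - 1.914*sin(c))*cos(c)/(0.87*sin(c)^2 - 0.08*sin(c) + 2.77)^2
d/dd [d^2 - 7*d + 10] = 2*d - 7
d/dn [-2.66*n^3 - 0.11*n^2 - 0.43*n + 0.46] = -7.98*n^2 - 0.22*n - 0.43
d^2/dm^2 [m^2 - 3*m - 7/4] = 2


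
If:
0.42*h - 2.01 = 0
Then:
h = 4.79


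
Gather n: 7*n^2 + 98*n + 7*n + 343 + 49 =7*n^2 + 105*n + 392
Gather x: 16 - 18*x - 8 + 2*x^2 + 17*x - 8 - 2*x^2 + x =0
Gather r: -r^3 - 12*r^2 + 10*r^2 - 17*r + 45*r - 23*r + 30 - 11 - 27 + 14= -r^3 - 2*r^2 + 5*r + 6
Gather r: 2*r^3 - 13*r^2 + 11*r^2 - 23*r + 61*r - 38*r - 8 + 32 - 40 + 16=2*r^3 - 2*r^2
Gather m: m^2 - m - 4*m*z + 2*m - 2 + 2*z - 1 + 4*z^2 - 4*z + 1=m^2 + m*(1 - 4*z) + 4*z^2 - 2*z - 2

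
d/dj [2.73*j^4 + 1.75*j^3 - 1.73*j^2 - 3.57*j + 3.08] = 10.92*j^3 + 5.25*j^2 - 3.46*j - 3.57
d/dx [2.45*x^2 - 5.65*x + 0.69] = 4.9*x - 5.65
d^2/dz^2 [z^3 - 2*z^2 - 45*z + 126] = 6*z - 4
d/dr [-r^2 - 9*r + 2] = -2*r - 9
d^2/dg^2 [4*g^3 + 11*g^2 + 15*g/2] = 24*g + 22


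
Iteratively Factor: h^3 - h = (h)*(h^2 - 1) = h*(h + 1)*(h - 1)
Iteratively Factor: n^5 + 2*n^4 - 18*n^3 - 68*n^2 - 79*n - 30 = (n - 5)*(n^4 + 7*n^3 + 17*n^2 + 17*n + 6) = (n - 5)*(n + 1)*(n^3 + 6*n^2 + 11*n + 6) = (n - 5)*(n + 1)*(n + 2)*(n^2 + 4*n + 3) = (n - 5)*(n + 1)*(n + 2)*(n + 3)*(n + 1)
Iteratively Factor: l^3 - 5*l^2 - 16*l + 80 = (l + 4)*(l^2 - 9*l + 20) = (l - 5)*(l + 4)*(l - 4)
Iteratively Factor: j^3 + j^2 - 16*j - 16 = (j - 4)*(j^2 + 5*j + 4) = (j - 4)*(j + 4)*(j + 1)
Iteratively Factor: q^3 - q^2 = (q)*(q^2 - q) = q*(q - 1)*(q)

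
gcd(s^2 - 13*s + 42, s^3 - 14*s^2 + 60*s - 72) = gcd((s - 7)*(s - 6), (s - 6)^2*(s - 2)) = s - 6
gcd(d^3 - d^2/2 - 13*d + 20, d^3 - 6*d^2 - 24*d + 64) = d^2 + 2*d - 8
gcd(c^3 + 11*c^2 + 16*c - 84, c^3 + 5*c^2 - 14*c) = c^2 + 5*c - 14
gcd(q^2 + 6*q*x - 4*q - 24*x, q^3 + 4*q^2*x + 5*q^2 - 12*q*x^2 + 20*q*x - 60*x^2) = q + 6*x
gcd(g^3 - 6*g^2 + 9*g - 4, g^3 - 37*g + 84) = g - 4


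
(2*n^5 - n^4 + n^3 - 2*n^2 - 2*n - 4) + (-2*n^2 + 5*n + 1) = 2*n^5 - n^4 + n^3 - 4*n^2 + 3*n - 3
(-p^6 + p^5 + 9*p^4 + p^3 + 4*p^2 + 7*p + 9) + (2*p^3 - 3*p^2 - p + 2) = -p^6 + p^5 + 9*p^4 + 3*p^3 + p^2 + 6*p + 11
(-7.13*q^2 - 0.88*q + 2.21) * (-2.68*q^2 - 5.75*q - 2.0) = 19.1084*q^4 + 43.3559*q^3 + 13.3972*q^2 - 10.9475*q - 4.42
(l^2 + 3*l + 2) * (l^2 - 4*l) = l^4 - l^3 - 10*l^2 - 8*l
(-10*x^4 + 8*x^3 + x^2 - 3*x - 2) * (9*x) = -90*x^5 + 72*x^4 + 9*x^3 - 27*x^2 - 18*x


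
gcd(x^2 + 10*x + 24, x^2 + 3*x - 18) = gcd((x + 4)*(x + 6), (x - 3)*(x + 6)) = x + 6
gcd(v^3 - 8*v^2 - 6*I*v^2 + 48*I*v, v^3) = v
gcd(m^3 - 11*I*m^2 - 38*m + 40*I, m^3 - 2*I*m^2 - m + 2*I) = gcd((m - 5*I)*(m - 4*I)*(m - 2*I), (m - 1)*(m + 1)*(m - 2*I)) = m - 2*I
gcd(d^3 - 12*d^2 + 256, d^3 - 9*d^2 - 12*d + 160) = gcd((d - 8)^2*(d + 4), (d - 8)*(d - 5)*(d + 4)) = d^2 - 4*d - 32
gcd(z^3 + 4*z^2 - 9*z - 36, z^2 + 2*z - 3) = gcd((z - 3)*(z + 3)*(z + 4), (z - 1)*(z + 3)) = z + 3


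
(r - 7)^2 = r^2 - 14*r + 49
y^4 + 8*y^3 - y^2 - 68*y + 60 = (y - 2)*(y - 1)*(y + 5)*(y + 6)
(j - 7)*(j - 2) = j^2 - 9*j + 14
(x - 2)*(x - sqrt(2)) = x^2 - 2*x - sqrt(2)*x + 2*sqrt(2)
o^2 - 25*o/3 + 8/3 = (o - 8)*(o - 1/3)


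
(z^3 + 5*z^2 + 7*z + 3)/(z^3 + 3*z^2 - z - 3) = (z + 1)/(z - 1)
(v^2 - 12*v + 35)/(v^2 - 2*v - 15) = (v - 7)/(v + 3)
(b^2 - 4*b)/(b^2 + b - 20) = b/(b + 5)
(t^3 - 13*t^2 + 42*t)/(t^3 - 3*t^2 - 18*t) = (t - 7)/(t + 3)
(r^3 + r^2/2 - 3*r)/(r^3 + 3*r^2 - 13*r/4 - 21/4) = 2*r*(r + 2)/(2*r^2 + 9*r + 7)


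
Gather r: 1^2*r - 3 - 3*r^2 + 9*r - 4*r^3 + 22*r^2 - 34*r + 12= -4*r^3 + 19*r^2 - 24*r + 9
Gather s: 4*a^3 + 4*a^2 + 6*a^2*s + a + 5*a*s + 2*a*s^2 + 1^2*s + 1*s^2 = 4*a^3 + 4*a^2 + a + s^2*(2*a + 1) + s*(6*a^2 + 5*a + 1)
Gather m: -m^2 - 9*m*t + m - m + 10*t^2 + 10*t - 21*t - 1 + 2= -m^2 - 9*m*t + 10*t^2 - 11*t + 1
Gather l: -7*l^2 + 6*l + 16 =-7*l^2 + 6*l + 16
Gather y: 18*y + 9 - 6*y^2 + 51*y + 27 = -6*y^2 + 69*y + 36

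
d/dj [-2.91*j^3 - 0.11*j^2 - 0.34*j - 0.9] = -8.73*j^2 - 0.22*j - 0.34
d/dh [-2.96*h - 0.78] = -2.96000000000000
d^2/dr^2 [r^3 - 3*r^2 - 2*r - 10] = 6*r - 6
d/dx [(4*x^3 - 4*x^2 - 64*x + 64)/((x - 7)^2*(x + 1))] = 24*(-2*x^3 + 3*x^2 - 3*x + 32)/(x^5 - 19*x^4 + 106*x^3 - 70*x^2 - 539*x - 343)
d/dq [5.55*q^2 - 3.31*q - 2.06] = 11.1*q - 3.31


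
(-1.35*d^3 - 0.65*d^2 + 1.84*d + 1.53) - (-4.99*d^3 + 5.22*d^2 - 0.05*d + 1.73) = 3.64*d^3 - 5.87*d^2 + 1.89*d - 0.2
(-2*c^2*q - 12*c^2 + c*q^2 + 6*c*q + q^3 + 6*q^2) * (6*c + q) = -12*c^3*q - 72*c^3 + 4*c^2*q^2 + 24*c^2*q + 7*c*q^3 + 42*c*q^2 + q^4 + 6*q^3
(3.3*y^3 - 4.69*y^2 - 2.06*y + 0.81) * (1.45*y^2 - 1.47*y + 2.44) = 4.785*y^5 - 11.6515*y^4 + 11.9593*y^3 - 7.2409*y^2 - 6.2171*y + 1.9764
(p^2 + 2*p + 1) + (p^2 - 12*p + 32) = 2*p^2 - 10*p + 33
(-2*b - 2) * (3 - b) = 2*b^2 - 4*b - 6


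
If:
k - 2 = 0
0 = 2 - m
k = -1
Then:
No Solution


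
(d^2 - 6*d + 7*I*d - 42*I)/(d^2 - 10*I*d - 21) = (d^2 + d*(-6 + 7*I) - 42*I)/(d^2 - 10*I*d - 21)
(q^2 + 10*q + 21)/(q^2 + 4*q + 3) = (q + 7)/(q + 1)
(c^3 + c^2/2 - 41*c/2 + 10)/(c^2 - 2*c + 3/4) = 2*(c^2 + c - 20)/(2*c - 3)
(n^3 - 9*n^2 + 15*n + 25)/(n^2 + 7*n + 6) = (n^2 - 10*n + 25)/(n + 6)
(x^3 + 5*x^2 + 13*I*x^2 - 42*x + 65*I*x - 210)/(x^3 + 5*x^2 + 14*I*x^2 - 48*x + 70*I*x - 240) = (x + 7*I)/(x + 8*I)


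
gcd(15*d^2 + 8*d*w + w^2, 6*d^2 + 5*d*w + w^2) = 3*d + w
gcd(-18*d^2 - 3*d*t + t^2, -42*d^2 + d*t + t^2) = -6*d + t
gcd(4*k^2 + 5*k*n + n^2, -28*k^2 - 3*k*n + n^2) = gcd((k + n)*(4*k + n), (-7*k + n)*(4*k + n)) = 4*k + n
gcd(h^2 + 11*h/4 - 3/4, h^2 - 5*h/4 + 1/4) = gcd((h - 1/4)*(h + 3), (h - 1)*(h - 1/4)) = h - 1/4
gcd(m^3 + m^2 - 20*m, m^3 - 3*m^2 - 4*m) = m^2 - 4*m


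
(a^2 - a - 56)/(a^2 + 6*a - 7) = (a - 8)/(a - 1)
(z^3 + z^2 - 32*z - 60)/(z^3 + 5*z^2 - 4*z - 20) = (z - 6)/(z - 2)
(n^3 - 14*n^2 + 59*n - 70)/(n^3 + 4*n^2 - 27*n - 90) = (n^2 - 9*n + 14)/(n^2 + 9*n + 18)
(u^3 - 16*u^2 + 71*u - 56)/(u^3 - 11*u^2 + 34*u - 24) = (u^2 - 15*u + 56)/(u^2 - 10*u + 24)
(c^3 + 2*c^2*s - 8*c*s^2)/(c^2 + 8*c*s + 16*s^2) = c*(c - 2*s)/(c + 4*s)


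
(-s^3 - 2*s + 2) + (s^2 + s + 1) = -s^3 + s^2 - s + 3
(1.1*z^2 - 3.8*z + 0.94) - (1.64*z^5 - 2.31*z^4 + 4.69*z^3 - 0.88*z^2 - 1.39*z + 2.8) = -1.64*z^5 + 2.31*z^4 - 4.69*z^3 + 1.98*z^2 - 2.41*z - 1.86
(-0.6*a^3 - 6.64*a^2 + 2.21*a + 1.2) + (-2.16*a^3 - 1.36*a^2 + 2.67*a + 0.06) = -2.76*a^3 - 8.0*a^2 + 4.88*a + 1.26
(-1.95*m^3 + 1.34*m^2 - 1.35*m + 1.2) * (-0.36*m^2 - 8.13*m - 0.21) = 0.702*m^5 + 15.3711*m^4 - 9.9987*m^3 + 10.2621*m^2 - 9.4725*m - 0.252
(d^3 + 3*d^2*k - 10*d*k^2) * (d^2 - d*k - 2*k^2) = d^5 + 2*d^4*k - 15*d^3*k^2 + 4*d^2*k^3 + 20*d*k^4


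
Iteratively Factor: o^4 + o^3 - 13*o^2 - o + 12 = (o - 3)*(o^3 + 4*o^2 - o - 4) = (o - 3)*(o + 1)*(o^2 + 3*o - 4) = (o - 3)*(o + 1)*(o + 4)*(o - 1)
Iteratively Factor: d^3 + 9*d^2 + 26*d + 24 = (d + 4)*(d^2 + 5*d + 6) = (d + 2)*(d + 4)*(d + 3)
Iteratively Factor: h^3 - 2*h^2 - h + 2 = (h - 2)*(h^2 - 1) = (h - 2)*(h + 1)*(h - 1)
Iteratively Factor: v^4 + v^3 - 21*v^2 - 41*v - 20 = (v + 4)*(v^3 - 3*v^2 - 9*v - 5) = (v + 1)*(v + 4)*(v^2 - 4*v - 5) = (v + 1)^2*(v + 4)*(v - 5)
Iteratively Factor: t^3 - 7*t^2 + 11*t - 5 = (t - 1)*(t^2 - 6*t + 5) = (t - 5)*(t - 1)*(t - 1)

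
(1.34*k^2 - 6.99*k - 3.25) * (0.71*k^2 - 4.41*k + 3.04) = 0.9514*k^4 - 10.8723*k^3 + 32.592*k^2 - 6.9171*k - 9.88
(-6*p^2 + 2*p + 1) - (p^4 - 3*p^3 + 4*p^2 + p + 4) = -p^4 + 3*p^3 - 10*p^2 + p - 3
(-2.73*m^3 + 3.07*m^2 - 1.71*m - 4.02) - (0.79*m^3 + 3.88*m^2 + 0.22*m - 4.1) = -3.52*m^3 - 0.81*m^2 - 1.93*m + 0.0800000000000001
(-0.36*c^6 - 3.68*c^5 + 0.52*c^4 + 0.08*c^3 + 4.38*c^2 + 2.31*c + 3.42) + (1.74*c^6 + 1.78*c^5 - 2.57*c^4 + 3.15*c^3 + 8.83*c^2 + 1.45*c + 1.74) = 1.38*c^6 - 1.9*c^5 - 2.05*c^4 + 3.23*c^3 + 13.21*c^2 + 3.76*c + 5.16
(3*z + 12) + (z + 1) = 4*z + 13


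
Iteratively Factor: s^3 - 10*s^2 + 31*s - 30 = (s - 5)*(s^2 - 5*s + 6) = (s - 5)*(s - 2)*(s - 3)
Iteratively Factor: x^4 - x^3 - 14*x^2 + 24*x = (x - 3)*(x^3 + 2*x^2 - 8*x) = (x - 3)*(x - 2)*(x^2 + 4*x) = (x - 3)*(x - 2)*(x + 4)*(x)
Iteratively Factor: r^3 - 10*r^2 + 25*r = (r - 5)*(r^2 - 5*r) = (r - 5)^2*(r)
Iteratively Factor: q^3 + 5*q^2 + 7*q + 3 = (q + 1)*(q^2 + 4*q + 3) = (q + 1)*(q + 3)*(q + 1)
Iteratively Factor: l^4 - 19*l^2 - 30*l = (l + 3)*(l^3 - 3*l^2 - 10*l) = (l + 2)*(l + 3)*(l^2 - 5*l) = l*(l + 2)*(l + 3)*(l - 5)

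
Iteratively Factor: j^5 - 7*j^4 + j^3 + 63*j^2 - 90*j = (j + 3)*(j^4 - 10*j^3 + 31*j^2 - 30*j) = j*(j + 3)*(j^3 - 10*j^2 + 31*j - 30) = j*(j - 3)*(j + 3)*(j^2 - 7*j + 10) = j*(j - 3)*(j - 2)*(j + 3)*(j - 5)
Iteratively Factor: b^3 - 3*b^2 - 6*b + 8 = (b - 1)*(b^2 - 2*b - 8) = (b - 4)*(b - 1)*(b + 2)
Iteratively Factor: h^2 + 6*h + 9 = (h + 3)*(h + 3)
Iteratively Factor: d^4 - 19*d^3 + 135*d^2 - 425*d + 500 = (d - 4)*(d^3 - 15*d^2 + 75*d - 125) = (d - 5)*(d - 4)*(d^2 - 10*d + 25) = (d - 5)^2*(d - 4)*(d - 5)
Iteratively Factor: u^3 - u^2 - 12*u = (u + 3)*(u^2 - 4*u) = (u - 4)*(u + 3)*(u)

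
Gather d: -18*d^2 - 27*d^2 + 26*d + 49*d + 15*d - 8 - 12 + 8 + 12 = -45*d^2 + 90*d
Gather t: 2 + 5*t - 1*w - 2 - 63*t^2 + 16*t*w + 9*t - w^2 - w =-63*t^2 + t*(16*w + 14) - w^2 - 2*w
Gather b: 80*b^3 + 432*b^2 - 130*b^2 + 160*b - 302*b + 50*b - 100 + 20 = 80*b^3 + 302*b^2 - 92*b - 80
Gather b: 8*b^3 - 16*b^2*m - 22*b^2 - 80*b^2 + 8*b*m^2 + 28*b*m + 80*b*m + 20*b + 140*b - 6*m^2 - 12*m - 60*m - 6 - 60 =8*b^3 + b^2*(-16*m - 102) + b*(8*m^2 + 108*m + 160) - 6*m^2 - 72*m - 66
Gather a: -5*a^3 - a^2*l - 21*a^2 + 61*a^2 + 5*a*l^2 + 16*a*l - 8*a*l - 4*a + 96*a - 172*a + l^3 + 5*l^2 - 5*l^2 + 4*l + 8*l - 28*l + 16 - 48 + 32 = -5*a^3 + a^2*(40 - l) + a*(5*l^2 + 8*l - 80) + l^3 - 16*l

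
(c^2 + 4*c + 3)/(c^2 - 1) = (c + 3)/(c - 1)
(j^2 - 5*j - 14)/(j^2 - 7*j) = (j + 2)/j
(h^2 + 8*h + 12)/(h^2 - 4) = (h + 6)/(h - 2)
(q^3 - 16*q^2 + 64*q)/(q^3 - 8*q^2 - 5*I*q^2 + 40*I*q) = (q - 8)/(q - 5*I)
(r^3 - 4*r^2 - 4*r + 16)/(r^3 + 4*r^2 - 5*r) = (r^3 - 4*r^2 - 4*r + 16)/(r*(r^2 + 4*r - 5))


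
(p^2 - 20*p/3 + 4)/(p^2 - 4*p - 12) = (p - 2/3)/(p + 2)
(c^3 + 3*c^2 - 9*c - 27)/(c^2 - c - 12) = (c^2 - 9)/(c - 4)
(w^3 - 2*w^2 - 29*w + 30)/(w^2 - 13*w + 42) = (w^2 + 4*w - 5)/(w - 7)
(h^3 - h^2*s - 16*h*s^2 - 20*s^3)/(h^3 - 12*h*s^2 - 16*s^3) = (-h + 5*s)/(-h + 4*s)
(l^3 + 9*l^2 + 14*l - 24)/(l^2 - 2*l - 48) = (l^2 + 3*l - 4)/(l - 8)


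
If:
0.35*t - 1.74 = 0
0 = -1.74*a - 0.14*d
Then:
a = -0.0804597701149425*d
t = 4.97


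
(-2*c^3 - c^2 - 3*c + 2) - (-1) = -2*c^3 - c^2 - 3*c + 3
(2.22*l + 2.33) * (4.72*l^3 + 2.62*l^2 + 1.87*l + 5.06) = 10.4784*l^4 + 16.814*l^3 + 10.256*l^2 + 15.5903*l + 11.7898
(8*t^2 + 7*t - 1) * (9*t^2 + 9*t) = 72*t^4 + 135*t^3 + 54*t^2 - 9*t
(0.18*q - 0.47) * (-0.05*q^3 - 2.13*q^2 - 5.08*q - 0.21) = -0.009*q^4 - 0.3599*q^3 + 0.0866999999999999*q^2 + 2.3498*q + 0.0987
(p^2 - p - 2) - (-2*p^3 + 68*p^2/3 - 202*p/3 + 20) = 2*p^3 - 65*p^2/3 + 199*p/3 - 22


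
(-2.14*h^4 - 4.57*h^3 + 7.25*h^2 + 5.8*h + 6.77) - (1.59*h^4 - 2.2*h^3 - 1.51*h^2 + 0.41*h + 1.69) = -3.73*h^4 - 2.37*h^3 + 8.76*h^2 + 5.39*h + 5.08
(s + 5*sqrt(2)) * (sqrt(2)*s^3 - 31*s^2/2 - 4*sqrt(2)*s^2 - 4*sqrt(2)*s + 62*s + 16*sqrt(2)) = sqrt(2)*s^4 - 4*sqrt(2)*s^3 - 11*s^3/2 - 163*sqrt(2)*s^2/2 + 22*s^2 - 40*s + 326*sqrt(2)*s + 160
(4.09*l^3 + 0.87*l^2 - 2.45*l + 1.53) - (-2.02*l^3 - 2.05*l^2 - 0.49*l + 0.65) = 6.11*l^3 + 2.92*l^2 - 1.96*l + 0.88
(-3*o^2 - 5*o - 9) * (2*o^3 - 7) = -6*o^5 - 10*o^4 - 18*o^3 + 21*o^2 + 35*o + 63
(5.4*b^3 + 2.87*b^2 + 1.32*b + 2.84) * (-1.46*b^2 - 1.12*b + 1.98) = -7.884*b^5 - 10.2382*b^4 + 5.5504*b^3 + 0.0578000000000003*b^2 - 0.5672*b + 5.6232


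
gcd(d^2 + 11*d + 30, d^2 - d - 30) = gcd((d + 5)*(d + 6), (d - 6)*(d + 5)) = d + 5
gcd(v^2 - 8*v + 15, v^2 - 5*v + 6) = v - 3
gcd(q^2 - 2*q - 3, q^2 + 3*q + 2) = q + 1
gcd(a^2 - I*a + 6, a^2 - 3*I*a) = a - 3*I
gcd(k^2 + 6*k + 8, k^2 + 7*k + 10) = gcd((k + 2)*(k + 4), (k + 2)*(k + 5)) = k + 2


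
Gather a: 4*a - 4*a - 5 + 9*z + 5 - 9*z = 0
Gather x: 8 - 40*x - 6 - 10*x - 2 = -50*x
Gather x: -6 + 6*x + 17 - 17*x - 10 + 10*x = 1 - x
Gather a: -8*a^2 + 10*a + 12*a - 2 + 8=-8*a^2 + 22*a + 6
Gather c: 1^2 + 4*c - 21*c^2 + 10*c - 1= -21*c^2 + 14*c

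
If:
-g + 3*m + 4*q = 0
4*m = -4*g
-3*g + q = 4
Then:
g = -2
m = 2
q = -2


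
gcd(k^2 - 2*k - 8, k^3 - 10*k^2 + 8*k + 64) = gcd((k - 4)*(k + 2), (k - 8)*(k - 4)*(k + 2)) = k^2 - 2*k - 8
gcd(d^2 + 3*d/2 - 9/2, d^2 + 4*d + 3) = d + 3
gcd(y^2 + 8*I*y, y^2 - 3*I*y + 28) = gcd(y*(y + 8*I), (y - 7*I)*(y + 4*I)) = 1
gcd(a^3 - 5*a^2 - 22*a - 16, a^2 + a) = a + 1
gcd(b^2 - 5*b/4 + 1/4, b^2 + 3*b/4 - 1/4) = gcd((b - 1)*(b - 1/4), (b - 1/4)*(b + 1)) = b - 1/4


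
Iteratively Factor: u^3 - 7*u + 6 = (u - 1)*(u^2 + u - 6) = (u - 1)*(u + 3)*(u - 2)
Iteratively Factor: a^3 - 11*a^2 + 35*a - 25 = (a - 1)*(a^2 - 10*a + 25) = (a - 5)*(a - 1)*(a - 5)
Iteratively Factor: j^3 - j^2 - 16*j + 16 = (j - 1)*(j^2 - 16) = (j - 4)*(j - 1)*(j + 4)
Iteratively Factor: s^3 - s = (s + 1)*(s^2 - s) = (s - 1)*(s + 1)*(s)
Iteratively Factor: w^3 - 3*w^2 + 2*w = (w)*(w^2 - 3*w + 2) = w*(w - 1)*(w - 2)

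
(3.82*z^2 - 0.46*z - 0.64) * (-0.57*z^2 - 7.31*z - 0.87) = -2.1774*z^4 - 27.662*z^3 + 0.404*z^2 + 5.0786*z + 0.5568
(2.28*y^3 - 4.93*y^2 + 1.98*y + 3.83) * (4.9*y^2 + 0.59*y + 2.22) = 11.172*y^5 - 22.8118*y^4 + 11.8549*y^3 + 8.9906*y^2 + 6.6553*y + 8.5026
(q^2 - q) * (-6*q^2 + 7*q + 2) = -6*q^4 + 13*q^3 - 5*q^2 - 2*q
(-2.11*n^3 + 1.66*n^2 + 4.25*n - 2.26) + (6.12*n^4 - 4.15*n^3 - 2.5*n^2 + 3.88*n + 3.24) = 6.12*n^4 - 6.26*n^3 - 0.84*n^2 + 8.13*n + 0.98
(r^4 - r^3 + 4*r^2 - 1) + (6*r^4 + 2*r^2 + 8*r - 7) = 7*r^4 - r^3 + 6*r^2 + 8*r - 8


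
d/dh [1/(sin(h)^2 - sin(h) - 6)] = (1 - 2*sin(h))*cos(h)/(sin(h) + cos(h)^2 + 5)^2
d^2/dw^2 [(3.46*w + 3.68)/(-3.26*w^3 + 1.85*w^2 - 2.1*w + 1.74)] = (-220.628976*w^5 - 344.111256*w^4 + 378.7959*w^3 - 462.246528*w^2 + 27.360648*w - 34.05144)/(34.645976*w^9 - 58.98318*w^8 + 100.42593*w^7 - 137.798297*w^6 + 127.65519*w^5 - 113.81319*w^4 + 79.430328*w^3 - 39.82338*w^2 + 19.07388*w - 5.268024)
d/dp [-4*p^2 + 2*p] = 2 - 8*p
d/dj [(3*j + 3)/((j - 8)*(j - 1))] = 3*(-j^2 - 2*j + 17)/(j^4 - 18*j^3 + 97*j^2 - 144*j + 64)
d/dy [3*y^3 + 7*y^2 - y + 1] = 9*y^2 + 14*y - 1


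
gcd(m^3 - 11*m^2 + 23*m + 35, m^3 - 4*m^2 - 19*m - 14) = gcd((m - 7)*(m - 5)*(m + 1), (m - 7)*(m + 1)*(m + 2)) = m^2 - 6*m - 7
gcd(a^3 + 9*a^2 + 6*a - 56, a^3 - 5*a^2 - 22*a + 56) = a^2 + 2*a - 8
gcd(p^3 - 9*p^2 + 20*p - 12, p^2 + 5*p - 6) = p - 1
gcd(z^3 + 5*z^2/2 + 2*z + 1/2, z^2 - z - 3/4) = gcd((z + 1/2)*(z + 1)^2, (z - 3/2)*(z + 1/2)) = z + 1/2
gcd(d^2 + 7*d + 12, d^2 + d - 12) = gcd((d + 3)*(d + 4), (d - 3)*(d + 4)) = d + 4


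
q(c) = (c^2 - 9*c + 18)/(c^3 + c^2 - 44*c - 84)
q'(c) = (2*c - 9)/(c^3 + c^2 - 44*c - 84) + (-3*c^2 - 2*c + 44)*(c^2 - 9*c + 18)/(c^3 + c^2 - 44*c - 84)^2 = (-c^4 + 18*c^3 - 89*c^2 - 204*c + 1548)/(c^6 + 2*c^5 - 87*c^4 - 256*c^3 + 1768*c^2 + 7392*c + 7056)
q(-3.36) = 1.60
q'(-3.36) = 0.30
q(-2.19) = 6.39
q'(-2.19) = 30.64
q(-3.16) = 1.69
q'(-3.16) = 0.57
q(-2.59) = 2.49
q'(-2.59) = 3.01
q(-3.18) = 1.67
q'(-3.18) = 0.54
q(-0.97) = -0.67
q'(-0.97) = 0.96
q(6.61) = -0.05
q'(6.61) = -0.22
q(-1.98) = -55.04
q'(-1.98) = 2777.65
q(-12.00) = -0.24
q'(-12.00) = -0.05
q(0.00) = -0.21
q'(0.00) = 0.22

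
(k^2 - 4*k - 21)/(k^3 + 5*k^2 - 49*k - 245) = (k + 3)/(k^2 + 12*k + 35)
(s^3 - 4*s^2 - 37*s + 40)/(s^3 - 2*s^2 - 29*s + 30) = (s - 8)/(s - 6)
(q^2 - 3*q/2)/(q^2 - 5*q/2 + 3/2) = q/(q - 1)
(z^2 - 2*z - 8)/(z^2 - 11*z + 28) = (z + 2)/(z - 7)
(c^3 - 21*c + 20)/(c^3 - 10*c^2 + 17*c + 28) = (c^2 + 4*c - 5)/(c^2 - 6*c - 7)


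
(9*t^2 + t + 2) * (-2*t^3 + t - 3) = -18*t^5 - 2*t^4 + 5*t^3 - 26*t^2 - t - 6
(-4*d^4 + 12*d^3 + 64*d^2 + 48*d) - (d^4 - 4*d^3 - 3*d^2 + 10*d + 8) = -5*d^4 + 16*d^3 + 67*d^2 + 38*d - 8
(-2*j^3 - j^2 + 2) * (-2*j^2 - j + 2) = 4*j^5 + 4*j^4 - 3*j^3 - 6*j^2 - 2*j + 4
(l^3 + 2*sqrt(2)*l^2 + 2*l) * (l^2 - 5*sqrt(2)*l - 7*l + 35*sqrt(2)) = l^5 - 7*l^4 - 3*sqrt(2)*l^4 - 18*l^3 + 21*sqrt(2)*l^3 - 10*sqrt(2)*l^2 + 126*l^2 + 70*sqrt(2)*l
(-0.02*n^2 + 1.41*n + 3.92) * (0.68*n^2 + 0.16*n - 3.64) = -0.0136*n^4 + 0.9556*n^3 + 2.964*n^2 - 4.5052*n - 14.2688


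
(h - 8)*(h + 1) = h^2 - 7*h - 8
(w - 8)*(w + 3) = w^2 - 5*w - 24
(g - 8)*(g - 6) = g^2 - 14*g + 48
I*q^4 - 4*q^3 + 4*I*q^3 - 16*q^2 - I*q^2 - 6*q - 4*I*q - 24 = (q + 4)*(q + 2*I)*(q + 3*I)*(I*q + 1)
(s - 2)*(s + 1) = s^2 - s - 2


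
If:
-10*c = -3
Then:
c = 3/10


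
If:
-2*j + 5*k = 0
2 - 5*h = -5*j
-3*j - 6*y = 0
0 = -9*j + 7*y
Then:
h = 2/5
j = 0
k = 0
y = 0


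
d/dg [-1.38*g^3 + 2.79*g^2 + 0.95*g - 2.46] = -4.14*g^2 + 5.58*g + 0.95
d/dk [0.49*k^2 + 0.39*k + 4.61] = 0.98*k + 0.39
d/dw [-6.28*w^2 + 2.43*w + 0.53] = 2.43 - 12.56*w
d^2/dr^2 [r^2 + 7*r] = 2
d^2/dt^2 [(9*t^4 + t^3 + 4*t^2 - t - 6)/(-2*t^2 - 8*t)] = (-9*t^6 - 108*t^5 - 432*t^4 + t^3 + 18*t^2 + 72*t + 96)/(t^3*(t^3 + 12*t^2 + 48*t + 64))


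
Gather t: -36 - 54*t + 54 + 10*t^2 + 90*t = 10*t^2 + 36*t + 18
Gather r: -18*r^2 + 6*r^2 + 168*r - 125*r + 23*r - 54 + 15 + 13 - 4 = -12*r^2 + 66*r - 30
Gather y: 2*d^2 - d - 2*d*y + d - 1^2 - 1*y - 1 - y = 2*d^2 + y*(-2*d - 2) - 2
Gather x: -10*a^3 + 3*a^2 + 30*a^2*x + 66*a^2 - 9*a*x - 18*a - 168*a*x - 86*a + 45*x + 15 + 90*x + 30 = -10*a^3 + 69*a^2 - 104*a + x*(30*a^2 - 177*a + 135) + 45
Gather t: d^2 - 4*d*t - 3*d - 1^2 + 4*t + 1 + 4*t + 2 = d^2 - 3*d + t*(8 - 4*d) + 2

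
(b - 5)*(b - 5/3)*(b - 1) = b^3 - 23*b^2/3 + 15*b - 25/3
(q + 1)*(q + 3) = q^2 + 4*q + 3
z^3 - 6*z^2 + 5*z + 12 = (z - 4)*(z - 3)*(z + 1)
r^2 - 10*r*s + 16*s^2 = (r - 8*s)*(r - 2*s)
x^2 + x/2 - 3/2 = (x - 1)*(x + 3/2)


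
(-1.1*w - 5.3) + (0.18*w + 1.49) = -0.92*w - 3.81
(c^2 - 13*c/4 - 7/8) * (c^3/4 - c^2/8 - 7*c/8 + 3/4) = c^5/4 - 15*c^4/16 - 11*c^3/16 + 237*c^2/64 - 107*c/64 - 21/32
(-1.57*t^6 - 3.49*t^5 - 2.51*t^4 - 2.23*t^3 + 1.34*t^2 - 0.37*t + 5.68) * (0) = 0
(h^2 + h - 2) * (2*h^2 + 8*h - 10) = 2*h^4 + 10*h^3 - 6*h^2 - 26*h + 20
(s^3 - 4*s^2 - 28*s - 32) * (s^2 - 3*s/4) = s^5 - 19*s^4/4 - 25*s^3 - 11*s^2 + 24*s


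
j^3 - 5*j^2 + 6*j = j*(j - 3)*(j - 2)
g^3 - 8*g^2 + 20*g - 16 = (g - 4)*(g - 2)^2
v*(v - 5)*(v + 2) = v^3 - 3*v^2 - 10*v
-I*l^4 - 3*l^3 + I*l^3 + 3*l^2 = l^2*(l - 3*I)*(-I*l + I)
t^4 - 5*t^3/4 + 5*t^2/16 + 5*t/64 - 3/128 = (t - 3/4)*(t - 1/2)*(t - 1/4)*(t + 1/4)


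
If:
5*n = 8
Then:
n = 8/5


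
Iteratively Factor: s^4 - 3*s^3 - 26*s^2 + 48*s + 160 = (s - 5)*(s^3 + 2*s^2 - 16*s - 32) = (s - 5)*(s - 4)*(s^2 + 6*s + 8) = (s - 5)*(s - 4)*(s + 2)*(s + 4)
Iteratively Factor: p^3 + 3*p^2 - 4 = (p + 2)*(p^2 + p - 2) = (p - 1)*(p + 2)*(p + 2)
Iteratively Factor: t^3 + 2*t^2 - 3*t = (t)*(t^2 + 2*t - 3) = t*(t - 1)*(t + 3)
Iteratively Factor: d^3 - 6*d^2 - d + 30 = (d + 2)*(d^2 - 8*d + 15) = (d - 5)*(d + 2)*(d - 3)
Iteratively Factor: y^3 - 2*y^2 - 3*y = (y - 3)*(y^2 + y) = y*(y - 3)*(y + 1)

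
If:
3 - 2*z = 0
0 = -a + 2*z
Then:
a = 3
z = 3/2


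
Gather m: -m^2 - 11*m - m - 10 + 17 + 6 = -m^2 - 12*m + 13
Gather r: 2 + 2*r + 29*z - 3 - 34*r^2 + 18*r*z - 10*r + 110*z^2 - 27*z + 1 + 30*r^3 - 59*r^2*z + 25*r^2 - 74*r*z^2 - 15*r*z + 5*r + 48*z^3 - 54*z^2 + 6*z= 30*r^3 + r^2*(-59*z - 9) + r*(-74*z^2 + 3*z - 3) + 48*z^3 + 56*z^2 + 8*z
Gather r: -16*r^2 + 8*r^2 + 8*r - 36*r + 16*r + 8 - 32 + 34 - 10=-8*r^2 - 12*r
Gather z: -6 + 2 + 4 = 0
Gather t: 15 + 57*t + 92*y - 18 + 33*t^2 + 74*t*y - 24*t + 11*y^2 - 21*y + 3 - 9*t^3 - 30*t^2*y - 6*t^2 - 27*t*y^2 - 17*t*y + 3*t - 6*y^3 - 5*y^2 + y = -9*t^3 + t^2*(27 - 30*y) + t*(-27*y^2 + 57*y + 36) - 6*y^3 + 6*y^2 + 72*y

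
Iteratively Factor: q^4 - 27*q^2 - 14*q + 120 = (q - 2)*(q^3 + 2*q^2 - 23*q - 60) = (q - 2)*(q + 4)*(q^2 - 2*q - 15) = (q - 2)*(q + 3)*(q + 4)*(q - 5)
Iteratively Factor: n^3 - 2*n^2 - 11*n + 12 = (n + 3)*(n^2 - 5*n + 4) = (n - 1)*(n + 3)*(n - 4)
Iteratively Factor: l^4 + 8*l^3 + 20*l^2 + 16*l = (l)*(l^3 + 8*l^2 + 20*l + 16) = l*(l + 4)*(l^2 + 4*l + 4) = l*(l + 2)*(l + 4)*(l + 2)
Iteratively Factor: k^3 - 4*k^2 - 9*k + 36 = (k - 3)*(k^2 - k - 12) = (k - 3)*(k + 3)*(k - 4)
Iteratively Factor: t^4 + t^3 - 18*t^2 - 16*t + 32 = (t - 4)*(t^3 + 5*t^2 + 2*t - 8) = (t - 4)*(t + 4)*(t^2 + t - 2) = (t - 4)*(t + 2)*(t + 4)*(t - 1)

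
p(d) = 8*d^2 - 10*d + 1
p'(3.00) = 38.00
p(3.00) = 43.00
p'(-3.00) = -58.00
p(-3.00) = 103.00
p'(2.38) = 28.08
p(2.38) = 22.52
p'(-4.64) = -84.24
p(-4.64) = 219.64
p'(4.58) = 63.28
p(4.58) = 123.01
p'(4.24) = 57.84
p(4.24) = 102.42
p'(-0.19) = -13.04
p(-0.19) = 3.19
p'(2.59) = 31.44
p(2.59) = 28.76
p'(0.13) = -7.92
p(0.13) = -0.16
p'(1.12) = 7.92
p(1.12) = -0.16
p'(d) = 16*d - 10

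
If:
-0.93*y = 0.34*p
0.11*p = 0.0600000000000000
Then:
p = 0.55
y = -0.20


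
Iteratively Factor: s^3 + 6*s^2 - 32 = (s + 4)*(s^2 + 2*s - 8) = (s + 4)^2*(s - 2)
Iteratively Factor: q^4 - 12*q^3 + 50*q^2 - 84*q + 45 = (q - 1)*(q^3 - 11*q^2 + 39*q - 45) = (q - 3)*(q - 1)*(q^2 - 8*q + 15) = (q - 3)^2*(q - 1)*(q - 5)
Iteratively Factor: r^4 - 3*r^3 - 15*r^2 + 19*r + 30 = (r + 3)*(r^3 - 6*r^2 + 3*r + 10) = (r + 1)*(r + 3)*(r^2 - 7*r + 10) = (r - 5)*(r + 1)*(r + 3)*(r - 2)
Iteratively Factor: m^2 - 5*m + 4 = (m - 1)*(m - 4)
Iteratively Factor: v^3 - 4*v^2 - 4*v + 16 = (v - 2)*(v^2 - 2*v - 8) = (v - 4)*(v - 2)*(v + 2)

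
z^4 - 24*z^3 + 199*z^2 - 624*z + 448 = (z - 8)^2*(z - 7)*(z - 1)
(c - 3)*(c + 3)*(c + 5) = c^3 + 5*c^2 - 9*c - 45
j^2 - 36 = (j - 6)*(j + 6)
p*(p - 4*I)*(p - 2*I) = p^3 - 6*I*p^2 - 8*p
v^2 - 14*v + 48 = (v - 8)*(v - 6)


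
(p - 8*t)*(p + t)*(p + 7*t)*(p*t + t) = p^4*t + p^3*t - 57*p^2*t^3 - 56*p*t^4 - 57*p*t^3 - 56*t^4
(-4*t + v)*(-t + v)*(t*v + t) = 4*t^3*v + 4*t^3 - 5*t^2*v^2 - 5*t^2*v + t*v^3 + t*v^2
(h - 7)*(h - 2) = h^2 - 9*h + 14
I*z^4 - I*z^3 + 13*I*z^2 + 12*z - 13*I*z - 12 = (z - 3*I)*(z - I)*(z + 4*I)*(I*z - I)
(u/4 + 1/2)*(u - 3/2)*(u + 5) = u^3/4 + 11*u^2/8 - u/8 - 15/4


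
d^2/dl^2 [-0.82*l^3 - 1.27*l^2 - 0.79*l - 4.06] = -4.92*l - 2.54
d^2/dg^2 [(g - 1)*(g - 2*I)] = 2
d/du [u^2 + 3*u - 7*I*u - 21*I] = 2*u + 3 - 7*I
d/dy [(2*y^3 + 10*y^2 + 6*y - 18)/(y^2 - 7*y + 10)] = 2*(y^4 - 14*y^3 - 8*y^2 + 118*y - 33)/(y^4 - 14*y^3 + 69*y^2 - 140*y + 100)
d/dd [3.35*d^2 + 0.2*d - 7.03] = 6.7*d + 0.2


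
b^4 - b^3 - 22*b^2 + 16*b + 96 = (b - 4)*(b - 3)*(b + 2)*(b + 4)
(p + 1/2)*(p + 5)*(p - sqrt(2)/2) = p^3 - sqrt(2)*p^2/2 + 11*p^2/2 - 11*sqrt(2)*p/4 + 5*p/2 - 5*sqrt(2)/4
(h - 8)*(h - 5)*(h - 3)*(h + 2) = h^4 - 14*h^3 + 47*h^2 + 38*h - 240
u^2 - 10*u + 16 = (u - 8)*(u - 2)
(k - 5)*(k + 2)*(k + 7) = k^3 + 4*k^2 - 31*k - 70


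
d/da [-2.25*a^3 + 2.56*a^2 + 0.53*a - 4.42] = -6.75*a^2 + 5.12*a + 0.53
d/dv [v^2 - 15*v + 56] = 2*v - 15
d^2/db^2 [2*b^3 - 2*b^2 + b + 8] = 12*b - 4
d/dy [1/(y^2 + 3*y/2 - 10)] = 2*(-4*y - 3)/(2*y^2 + 3*y - 20)^2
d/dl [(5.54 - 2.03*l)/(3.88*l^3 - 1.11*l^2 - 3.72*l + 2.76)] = (15.7528*l^3 - 66.7389*l^2 + 12.2988*l + 15.006)/(15.0544*l^6 - 8.6136*l^5 - 27.6351*l^4 + 29.676*l^3 + 7.7112*l^2 - 20.5344*l + 7.6176)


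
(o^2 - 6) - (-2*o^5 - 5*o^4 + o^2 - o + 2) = 2*o^5 + 5*o^4 + o - 8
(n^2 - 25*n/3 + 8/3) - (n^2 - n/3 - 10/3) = 6 - 8*n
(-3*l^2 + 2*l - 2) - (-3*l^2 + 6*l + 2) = -4*l - 4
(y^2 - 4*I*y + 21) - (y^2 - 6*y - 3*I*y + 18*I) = 6*y - I*y + 21 - 18*I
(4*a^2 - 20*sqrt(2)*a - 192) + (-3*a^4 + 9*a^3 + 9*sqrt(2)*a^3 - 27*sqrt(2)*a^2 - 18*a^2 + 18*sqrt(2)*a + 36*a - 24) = -3*a^4 + 9*a^3 + 9*sqrt(2)*a^3 - 27*sqrt(2)*a^2 - 14*a^2 - 2*sqrt(2)*a + 36*a - 216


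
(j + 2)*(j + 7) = j^2 + 9*j + 14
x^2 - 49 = (x - 7)*(x + 7)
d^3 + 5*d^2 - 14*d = d*(d - 2)*(d + 7)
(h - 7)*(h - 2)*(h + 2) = h^3 - 7*h^2 - 4*h + 28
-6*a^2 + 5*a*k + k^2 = (-a + k)*(6*a + k)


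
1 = 1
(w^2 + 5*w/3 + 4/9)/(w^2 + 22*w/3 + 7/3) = (w + 4/3)/(w + 7)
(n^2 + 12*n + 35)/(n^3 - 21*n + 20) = (n + 7)/(n^2 - 5*n + 4)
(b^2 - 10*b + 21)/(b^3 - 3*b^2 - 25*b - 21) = (b - 3)/(b^2 + 4*b + 3)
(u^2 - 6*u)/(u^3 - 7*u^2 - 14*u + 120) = u/(u^2 - u - 20)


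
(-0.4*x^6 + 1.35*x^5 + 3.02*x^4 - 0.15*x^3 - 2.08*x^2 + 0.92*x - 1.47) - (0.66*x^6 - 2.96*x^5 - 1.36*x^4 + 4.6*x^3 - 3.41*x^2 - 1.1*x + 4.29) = -1.06*x^6 + 4.31*x^5 + 4.38*x^4 - 4.75*x^3 + 1.33*x^2 + 2.02*x - 5.76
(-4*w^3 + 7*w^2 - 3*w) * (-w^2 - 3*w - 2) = 4*w^5 + 5*w^4 - 10*w^3 - 5*w^2 + 6*w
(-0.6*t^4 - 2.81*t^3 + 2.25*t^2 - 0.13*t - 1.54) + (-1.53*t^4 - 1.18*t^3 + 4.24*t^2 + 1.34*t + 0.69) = -2.13*t^4 - 3.99*t^3 + 6.49*t^2 + 1.21*t - 0.85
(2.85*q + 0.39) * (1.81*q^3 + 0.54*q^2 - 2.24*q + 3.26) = 5.1585*q^4 + 2.2449*q^3 - 6.1734*q^2 + 8.4174*q + 1.2714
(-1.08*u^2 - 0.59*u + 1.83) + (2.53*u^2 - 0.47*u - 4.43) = 1.45*u^2 - 1.06*u - 2.6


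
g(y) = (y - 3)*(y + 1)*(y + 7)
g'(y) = (y - 3)*(y + 1) + (y - 3)*(y + 7) + (y + 1)*(y + 7) = 3*y^2 + 10*y - 17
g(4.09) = 61.53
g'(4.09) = 74.08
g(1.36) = -32.36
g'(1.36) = 2.15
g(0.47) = -27.78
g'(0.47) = -11.64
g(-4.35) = 65.25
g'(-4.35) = -3.73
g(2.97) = -1.19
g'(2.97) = 39.16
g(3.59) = 28.68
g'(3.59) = 57.56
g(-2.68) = 41.22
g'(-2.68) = -22.25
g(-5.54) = 56.61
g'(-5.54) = 19.67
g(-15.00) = -2016.00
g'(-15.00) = 508.00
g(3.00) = 0.00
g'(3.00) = 40.00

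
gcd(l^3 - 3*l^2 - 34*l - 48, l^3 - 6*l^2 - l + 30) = l + 2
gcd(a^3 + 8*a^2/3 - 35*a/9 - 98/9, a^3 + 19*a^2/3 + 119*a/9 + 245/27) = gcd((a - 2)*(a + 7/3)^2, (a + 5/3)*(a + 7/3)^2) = a^2 + 14*a/3 + 49/9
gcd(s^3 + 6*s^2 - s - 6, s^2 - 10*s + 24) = 1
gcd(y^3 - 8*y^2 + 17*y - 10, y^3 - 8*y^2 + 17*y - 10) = y^3 - 8*y^2 + 17*y - 10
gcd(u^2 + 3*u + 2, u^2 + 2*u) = u + 2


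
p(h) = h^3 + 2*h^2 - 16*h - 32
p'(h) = 3*h^2 + 4*h - 16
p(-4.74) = -17.72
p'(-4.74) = 32.44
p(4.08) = 3.93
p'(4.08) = 50.26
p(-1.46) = -7.49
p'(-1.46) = -15.45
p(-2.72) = 6.19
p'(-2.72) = -4.68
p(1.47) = -48.02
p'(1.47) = -3.64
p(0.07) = -33.11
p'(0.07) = -15.71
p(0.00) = -32.00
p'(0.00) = -16.00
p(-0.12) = -30.05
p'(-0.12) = -16.44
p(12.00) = 1792.00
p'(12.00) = 464.00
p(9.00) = 715.00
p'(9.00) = 263.00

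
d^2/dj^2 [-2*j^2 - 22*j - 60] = -4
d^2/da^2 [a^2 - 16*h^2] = 2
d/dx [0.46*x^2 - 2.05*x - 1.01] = 0.92*x - 2.05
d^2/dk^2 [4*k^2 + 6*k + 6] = 8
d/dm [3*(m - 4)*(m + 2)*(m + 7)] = 9*m^2 + 30*m - 66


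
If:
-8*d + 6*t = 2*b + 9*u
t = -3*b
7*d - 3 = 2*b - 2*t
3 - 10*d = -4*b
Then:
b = -9/52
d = 3/13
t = 27/52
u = 7/39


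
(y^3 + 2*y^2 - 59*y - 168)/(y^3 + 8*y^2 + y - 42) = (y - 8)/(y - 2)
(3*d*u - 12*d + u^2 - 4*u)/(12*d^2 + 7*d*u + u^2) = (u - 4)/(4*d + u)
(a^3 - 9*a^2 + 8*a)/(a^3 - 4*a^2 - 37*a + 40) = a/(a + 5)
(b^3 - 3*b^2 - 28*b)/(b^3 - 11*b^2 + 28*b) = (b + 4)/(b - 4)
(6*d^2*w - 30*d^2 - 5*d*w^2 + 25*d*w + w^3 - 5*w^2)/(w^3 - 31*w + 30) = (6*d^2 - 5*d*w + w^2)/(w^2 + 5*w - 6)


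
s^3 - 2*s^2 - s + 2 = (s - 2)*(s - 1)*(s + 1)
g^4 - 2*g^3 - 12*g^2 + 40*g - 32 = (g - 2)^3*(g + 4)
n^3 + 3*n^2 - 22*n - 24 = (n - 4)*(n + 1)*(n + 6)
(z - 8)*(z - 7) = z^2 - 15*z + 56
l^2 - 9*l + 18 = (l - 6)*(l - 3)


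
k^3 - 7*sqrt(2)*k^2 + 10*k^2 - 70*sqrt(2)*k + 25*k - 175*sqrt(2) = (k + 5)^2*(k - 7*sqrt(2))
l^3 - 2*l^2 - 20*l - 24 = (l - 6)*(l + 2)^2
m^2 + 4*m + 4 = (m + 2)^2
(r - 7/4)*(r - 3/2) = r^2 - 13*r/4 + 21/8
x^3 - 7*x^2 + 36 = (x - 6)*(x - 3)*(x + 2)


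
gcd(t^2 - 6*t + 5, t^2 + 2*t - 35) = t - 5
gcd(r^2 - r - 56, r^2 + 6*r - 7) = r + 7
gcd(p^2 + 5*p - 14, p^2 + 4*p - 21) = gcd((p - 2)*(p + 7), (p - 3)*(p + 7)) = p + 7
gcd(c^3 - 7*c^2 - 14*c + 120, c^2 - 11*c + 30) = c^2 - 11*c + 30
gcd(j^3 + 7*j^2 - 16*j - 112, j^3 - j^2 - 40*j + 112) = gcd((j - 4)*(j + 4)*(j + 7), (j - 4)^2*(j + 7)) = j^2 + 3*j - 28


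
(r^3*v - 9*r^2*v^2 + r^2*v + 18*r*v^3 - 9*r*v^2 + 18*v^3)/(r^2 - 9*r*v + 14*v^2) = v*(r^3 - 9*r^2*v + r^2 + 18*r*v^2 - 9*r*v + 18*v^2)/(r^2 - 9*r*v + 14*v^2)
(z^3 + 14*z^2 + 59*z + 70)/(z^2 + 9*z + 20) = (z^2 + 9*z + 14)/(z + 4)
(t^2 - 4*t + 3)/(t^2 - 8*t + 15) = (t - 1)/(t - 5)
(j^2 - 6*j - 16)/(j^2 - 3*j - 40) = (j + 2)/(j + 5)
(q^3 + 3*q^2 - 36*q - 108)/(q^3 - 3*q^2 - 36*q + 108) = (q + 3)/(q - 3)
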